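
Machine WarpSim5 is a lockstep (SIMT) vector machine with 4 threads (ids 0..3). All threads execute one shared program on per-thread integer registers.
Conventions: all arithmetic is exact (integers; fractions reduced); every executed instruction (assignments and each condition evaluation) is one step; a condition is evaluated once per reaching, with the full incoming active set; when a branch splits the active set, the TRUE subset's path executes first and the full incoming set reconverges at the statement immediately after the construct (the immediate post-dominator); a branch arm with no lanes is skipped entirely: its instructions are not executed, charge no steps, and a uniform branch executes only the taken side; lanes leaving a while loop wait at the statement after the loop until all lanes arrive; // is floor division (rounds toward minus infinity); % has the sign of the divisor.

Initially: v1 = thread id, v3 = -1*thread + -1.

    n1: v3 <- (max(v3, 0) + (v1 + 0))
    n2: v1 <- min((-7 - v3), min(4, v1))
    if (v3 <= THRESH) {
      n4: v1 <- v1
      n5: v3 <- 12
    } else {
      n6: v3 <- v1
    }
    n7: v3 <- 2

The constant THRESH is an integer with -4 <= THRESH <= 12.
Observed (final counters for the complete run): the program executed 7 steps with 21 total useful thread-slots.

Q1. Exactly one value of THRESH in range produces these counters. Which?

Answer: THRESH = 0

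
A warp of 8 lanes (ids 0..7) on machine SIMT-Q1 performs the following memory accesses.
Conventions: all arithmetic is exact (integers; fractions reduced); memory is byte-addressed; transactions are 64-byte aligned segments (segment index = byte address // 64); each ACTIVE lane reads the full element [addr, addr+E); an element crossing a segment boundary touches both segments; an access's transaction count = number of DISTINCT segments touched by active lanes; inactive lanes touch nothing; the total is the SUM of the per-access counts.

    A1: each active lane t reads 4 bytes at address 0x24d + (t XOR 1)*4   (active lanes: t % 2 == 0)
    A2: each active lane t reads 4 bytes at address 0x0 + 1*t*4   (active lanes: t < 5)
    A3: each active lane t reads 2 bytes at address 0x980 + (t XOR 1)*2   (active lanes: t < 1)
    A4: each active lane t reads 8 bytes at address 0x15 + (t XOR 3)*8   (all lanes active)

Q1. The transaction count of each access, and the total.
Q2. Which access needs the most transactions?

A1: 1 transaction
A2: 1 transaction
A3: 1 transaction
A4: 2 transactions

Answer: 1,1,1,2; total 5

Answer: A4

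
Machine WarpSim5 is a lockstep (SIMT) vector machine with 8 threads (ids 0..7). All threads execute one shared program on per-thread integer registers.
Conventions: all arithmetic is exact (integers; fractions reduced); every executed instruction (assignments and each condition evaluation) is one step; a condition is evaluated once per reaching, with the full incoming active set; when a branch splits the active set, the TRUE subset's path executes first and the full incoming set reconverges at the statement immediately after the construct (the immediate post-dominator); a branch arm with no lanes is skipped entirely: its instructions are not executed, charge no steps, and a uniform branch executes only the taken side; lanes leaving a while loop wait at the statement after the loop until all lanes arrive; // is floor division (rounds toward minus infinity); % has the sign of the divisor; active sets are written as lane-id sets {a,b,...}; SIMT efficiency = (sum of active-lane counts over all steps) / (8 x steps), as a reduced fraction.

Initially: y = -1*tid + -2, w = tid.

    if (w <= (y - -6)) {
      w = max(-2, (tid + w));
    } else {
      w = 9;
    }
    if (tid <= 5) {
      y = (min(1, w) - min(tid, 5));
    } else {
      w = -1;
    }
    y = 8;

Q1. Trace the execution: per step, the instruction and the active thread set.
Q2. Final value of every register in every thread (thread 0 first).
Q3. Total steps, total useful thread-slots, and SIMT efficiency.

step 0: eval (w <= (y - -6))         {0,1,2,3,4,5,6,7}
step 1: w <- max(-2, (tid + w))      {0,1,2}
step 2: w <- 9                       {3,4,5,6,7}
step 3: eval (tid <= 5)              {0,1,2,3,4,5,6,7}
step 4: y <- (min(1, w) - min(tid, 5)) {0,1,2,3,4,5}
step 5: w <- -1                      {6,7}
step 6: y <- 8                       {0,1,2,3,4,5,6,7}

Answer: 7 steps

y: 8,8,8,8,8,8,8,8
w: 0,2,4,9,9,9,-1,-1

steps = 7; useful = 40; efficiency = 40/56 = 5/7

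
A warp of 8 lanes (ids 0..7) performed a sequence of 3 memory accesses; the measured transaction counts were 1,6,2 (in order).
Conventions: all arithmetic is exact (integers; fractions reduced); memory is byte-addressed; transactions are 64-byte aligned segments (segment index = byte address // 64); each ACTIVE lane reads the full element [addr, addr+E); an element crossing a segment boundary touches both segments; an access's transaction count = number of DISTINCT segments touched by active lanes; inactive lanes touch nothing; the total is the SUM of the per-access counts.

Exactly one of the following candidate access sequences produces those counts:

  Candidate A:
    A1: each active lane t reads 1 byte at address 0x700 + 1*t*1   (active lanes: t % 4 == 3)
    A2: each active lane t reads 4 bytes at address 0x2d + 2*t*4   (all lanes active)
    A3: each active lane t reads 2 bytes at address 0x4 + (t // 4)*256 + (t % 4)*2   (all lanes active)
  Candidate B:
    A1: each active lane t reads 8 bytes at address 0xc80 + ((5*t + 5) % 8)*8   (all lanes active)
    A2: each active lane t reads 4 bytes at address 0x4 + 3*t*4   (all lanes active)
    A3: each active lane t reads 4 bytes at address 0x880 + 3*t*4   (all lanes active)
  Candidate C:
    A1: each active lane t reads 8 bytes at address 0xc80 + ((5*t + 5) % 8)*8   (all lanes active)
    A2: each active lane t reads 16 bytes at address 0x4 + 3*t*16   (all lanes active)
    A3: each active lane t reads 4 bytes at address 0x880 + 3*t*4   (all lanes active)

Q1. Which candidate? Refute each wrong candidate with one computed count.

A: A2 gives 2 transactions, not 6
B: A2 gives 2 transactions, not 6
C: all counts match (1,6,2)

Answer: C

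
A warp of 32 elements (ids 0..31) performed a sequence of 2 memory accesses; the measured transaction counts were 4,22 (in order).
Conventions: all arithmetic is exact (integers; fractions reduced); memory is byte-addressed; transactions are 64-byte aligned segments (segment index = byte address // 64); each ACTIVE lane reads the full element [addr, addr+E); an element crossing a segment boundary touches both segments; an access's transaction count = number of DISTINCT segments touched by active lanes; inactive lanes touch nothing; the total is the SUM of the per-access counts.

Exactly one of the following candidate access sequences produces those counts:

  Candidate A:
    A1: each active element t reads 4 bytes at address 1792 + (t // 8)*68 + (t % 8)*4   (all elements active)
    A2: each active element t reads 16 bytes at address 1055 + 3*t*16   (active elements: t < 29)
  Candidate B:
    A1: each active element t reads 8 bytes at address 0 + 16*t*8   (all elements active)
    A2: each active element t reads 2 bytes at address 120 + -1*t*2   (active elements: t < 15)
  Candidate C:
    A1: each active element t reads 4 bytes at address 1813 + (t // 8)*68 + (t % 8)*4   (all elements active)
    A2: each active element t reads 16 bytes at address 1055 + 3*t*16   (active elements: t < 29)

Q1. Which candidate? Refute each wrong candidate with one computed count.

B: A1 gives 32 transactions, not 4
C: A1 gives 5 transactions, not 4
A: all counts match (4,22)

Answer: A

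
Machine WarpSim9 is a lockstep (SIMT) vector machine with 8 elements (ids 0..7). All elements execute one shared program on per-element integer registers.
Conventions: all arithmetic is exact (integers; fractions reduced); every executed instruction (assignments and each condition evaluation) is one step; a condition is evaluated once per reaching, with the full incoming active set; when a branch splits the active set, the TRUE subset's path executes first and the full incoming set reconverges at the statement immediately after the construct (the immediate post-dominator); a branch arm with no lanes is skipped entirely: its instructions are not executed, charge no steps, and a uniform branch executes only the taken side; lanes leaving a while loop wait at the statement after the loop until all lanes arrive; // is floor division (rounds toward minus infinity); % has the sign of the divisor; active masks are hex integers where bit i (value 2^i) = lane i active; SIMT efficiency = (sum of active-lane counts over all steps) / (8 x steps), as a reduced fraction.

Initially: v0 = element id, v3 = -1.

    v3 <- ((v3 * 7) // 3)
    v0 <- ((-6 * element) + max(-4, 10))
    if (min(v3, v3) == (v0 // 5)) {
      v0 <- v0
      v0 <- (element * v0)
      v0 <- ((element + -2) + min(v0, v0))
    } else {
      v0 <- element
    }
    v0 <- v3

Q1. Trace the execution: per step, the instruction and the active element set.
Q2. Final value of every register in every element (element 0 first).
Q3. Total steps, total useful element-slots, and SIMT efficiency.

step 0: v3 <- ((v3 * 7) // 3)        0xff
step 1: v0 <- ((-6 * element) + max(-4, 10)) 0xff
step 2: eval (min(v3, v3) == (v0 // 5)) 0xff
step 3: v0 <- v0                     0x10
step 4: v0 <- (element * v0)         0x10
step 5: v0 <- ((element + -2) + min(v0, v0)) 0x10
step 6: v0 <- element                0xef
step 7: v0 <- v3                     0xff

Answer: 8 steps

v0: -3,-3,-3,-3,-3,-3,-3,-3
v3: -3,-3,-3,-3,-3,-3,-3,-3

steps = 8; useful = 42; efficiency = 42/64 = 21/32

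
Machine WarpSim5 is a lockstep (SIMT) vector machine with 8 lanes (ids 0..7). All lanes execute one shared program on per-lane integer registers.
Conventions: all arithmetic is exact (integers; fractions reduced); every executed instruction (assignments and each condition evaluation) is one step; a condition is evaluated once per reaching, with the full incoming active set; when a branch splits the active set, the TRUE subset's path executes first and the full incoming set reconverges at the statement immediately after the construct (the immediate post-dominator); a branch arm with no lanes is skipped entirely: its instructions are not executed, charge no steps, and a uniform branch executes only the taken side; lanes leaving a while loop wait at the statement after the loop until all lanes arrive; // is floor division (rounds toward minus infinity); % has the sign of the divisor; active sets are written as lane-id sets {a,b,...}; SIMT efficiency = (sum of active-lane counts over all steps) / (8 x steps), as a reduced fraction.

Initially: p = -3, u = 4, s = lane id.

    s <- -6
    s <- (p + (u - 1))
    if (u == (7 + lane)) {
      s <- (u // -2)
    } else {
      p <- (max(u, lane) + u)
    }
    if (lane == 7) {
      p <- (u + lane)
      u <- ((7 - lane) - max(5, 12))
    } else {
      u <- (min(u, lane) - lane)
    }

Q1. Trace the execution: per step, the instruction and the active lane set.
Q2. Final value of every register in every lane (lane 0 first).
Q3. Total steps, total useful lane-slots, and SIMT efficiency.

step 0: s <- -6                      {0,1,2,3,4,5,6,7}
step 1: s <- (p + (u - 1))           {0,1,2,3,4,5,6,7}
step 2: eval (u == (7 + lane))       {0,1,2,3,4,5,6,7}
step 3: p <- (max(u, lane) + u)      {0,1,2,3,4,5,6,7}
step 4: eval (lane == 7)             {0,1,2,3,4,5,6,7}
step 5: p <- (u + lane)              {7}
step 6: u <- ((7 - lane) - max(5, 12)) {7}
step 7: u <- (min(u, lane) - lane)   {0,1,2,3,4,5,6}

Answer: 8 steps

p: 8,8,8,8,8,9,10,11
u: 0,0,0,0,0,-1,-2,-12
s: 0,0,0,0,0,0,0,0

steps = 8; useful = 49; efficiency = 49/64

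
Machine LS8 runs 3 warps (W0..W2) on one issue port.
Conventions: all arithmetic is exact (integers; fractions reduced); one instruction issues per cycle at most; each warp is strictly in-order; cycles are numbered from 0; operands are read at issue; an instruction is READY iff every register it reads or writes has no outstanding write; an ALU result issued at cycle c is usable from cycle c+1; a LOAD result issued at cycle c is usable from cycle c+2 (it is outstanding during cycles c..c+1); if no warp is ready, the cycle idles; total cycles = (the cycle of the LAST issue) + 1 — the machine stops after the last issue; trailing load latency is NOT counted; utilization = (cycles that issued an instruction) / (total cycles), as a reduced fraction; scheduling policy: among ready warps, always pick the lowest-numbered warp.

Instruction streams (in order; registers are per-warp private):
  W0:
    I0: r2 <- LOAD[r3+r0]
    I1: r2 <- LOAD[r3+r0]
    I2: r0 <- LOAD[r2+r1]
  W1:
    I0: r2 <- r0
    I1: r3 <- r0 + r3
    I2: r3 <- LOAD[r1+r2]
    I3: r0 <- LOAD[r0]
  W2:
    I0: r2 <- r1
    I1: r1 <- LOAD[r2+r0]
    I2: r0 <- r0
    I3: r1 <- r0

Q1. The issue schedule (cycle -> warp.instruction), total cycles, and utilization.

cycle 0: W0.I0
cycle 1: W1.I0
cycle 2: W0.I1
cycle 3: W1.I1
cycle 4: W0.I2
cycle 5: W1.I2
cycle 6: W1.I3
cycle 7: W2.I0
cycle 8: W2.I1
cycle 9: W2.I2
cycle 10: W2.I3

Answer: 11 cycles, utilization 1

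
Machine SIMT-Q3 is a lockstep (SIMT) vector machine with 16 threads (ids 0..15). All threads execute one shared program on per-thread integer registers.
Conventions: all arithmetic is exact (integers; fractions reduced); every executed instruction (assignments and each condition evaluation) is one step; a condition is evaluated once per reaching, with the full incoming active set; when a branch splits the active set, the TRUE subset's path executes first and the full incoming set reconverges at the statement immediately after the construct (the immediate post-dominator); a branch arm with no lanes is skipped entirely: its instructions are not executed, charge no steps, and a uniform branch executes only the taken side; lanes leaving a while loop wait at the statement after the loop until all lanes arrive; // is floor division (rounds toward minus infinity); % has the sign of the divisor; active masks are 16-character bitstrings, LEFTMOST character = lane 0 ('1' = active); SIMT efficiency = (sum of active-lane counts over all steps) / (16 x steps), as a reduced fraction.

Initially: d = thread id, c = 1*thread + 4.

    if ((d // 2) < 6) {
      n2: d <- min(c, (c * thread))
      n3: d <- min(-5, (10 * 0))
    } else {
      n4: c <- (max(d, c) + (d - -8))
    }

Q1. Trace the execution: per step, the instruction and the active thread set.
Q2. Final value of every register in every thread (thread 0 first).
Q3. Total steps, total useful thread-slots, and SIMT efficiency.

step 0: eval ((d // 2) < 6)          1111111111111111
step 1: d <- min(c, (c * thread))    1111111111110000
step 2: d <- min(-5, (10 * 0))       1111111111110000
step 3: c <- (max(d, c) + (d - -8))  0000000000001111

Answer: 4 steps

d: -5,-5,-5,-5,-5,-5,-5,-5,-5,-5,-5,-5,12,13,14,15
c: 4,5,6,7,8,9,10,11,12,13,14,15,36,38,40,42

steps = 4; useful = 44; efficiency = 44/64 = 11/16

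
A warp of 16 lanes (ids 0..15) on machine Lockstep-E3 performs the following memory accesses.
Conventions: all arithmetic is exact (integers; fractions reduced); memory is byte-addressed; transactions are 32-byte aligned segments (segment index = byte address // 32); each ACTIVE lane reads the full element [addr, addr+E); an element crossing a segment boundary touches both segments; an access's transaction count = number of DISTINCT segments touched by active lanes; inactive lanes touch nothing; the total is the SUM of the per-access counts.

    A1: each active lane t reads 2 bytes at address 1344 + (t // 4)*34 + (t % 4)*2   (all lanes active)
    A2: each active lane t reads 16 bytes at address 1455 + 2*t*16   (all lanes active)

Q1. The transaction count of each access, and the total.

A1: 4 transactions
A2: 16 transactions

Answer: 4,16; total 20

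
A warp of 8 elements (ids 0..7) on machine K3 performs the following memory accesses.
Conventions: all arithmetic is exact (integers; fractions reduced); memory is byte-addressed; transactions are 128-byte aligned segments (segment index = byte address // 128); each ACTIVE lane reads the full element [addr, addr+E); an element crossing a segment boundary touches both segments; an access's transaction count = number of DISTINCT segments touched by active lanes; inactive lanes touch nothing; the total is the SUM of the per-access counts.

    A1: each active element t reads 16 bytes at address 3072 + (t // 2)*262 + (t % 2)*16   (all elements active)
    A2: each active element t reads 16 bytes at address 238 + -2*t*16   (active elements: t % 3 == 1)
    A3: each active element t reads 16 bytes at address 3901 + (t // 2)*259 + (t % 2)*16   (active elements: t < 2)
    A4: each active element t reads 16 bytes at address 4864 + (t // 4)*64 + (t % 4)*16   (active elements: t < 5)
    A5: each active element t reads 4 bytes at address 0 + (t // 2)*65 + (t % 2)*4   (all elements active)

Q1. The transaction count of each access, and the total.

A1: 4 transactions
A2: 2 transactions
A3: 1 transaction
A4: 1 transaction
A5: 2 transactions

Answer: 4,2,1,1,2; total 10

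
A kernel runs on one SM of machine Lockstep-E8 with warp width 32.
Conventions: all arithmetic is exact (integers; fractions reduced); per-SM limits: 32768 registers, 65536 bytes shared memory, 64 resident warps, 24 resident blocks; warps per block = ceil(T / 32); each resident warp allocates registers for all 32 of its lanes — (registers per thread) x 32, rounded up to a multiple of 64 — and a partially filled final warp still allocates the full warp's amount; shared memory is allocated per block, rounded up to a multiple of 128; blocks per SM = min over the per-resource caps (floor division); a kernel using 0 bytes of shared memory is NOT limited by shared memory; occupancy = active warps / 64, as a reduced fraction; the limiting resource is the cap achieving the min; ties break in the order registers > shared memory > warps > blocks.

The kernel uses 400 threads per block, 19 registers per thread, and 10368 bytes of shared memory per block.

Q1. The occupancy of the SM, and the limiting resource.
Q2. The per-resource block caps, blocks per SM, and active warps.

Answer: occupancy 39/64, limited by registers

registers: 3 blocks
shared memory: 6 blocks
warps: 4 blocks
blocks: 24 blocks

Answer: 3 blocks, 39 active warps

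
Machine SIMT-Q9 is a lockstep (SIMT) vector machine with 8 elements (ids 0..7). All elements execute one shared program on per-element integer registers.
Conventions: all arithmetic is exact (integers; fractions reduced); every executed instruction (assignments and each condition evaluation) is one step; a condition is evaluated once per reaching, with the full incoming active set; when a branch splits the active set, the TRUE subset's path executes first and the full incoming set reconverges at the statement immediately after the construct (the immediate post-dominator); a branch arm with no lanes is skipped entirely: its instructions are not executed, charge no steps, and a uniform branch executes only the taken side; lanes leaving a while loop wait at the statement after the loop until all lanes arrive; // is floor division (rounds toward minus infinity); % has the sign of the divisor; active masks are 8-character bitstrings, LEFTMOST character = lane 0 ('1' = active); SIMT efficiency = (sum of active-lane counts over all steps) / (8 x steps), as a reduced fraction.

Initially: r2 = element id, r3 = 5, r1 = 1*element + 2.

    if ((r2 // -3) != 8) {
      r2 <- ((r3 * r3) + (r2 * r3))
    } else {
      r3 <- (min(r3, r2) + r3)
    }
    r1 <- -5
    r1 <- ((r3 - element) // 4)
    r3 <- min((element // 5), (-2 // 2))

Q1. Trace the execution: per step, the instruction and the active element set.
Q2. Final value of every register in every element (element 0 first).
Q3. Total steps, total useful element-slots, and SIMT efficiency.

step 0: eval ((r2 // -3) != 8)       11111111
step 1: r2 <- ((r3 * r3) + (r2 * r3)) 11111111
step 2: r1 <- -5                     11111111
step 3: r1 <- ((r3 - element) // 4)  11111111
step 4: r3 <- min((element // 5), (-2 // 2)) 11111111

Answer: 5 steps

r2: 25,30,35,40,45,50,55,60
r3: -1,-1,-1,-1,-1,-1,-1,-1
r1: 1,1,0,0,0,0,-1,-1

steps = 5; useful = 40; efficiency = 40/40 = 1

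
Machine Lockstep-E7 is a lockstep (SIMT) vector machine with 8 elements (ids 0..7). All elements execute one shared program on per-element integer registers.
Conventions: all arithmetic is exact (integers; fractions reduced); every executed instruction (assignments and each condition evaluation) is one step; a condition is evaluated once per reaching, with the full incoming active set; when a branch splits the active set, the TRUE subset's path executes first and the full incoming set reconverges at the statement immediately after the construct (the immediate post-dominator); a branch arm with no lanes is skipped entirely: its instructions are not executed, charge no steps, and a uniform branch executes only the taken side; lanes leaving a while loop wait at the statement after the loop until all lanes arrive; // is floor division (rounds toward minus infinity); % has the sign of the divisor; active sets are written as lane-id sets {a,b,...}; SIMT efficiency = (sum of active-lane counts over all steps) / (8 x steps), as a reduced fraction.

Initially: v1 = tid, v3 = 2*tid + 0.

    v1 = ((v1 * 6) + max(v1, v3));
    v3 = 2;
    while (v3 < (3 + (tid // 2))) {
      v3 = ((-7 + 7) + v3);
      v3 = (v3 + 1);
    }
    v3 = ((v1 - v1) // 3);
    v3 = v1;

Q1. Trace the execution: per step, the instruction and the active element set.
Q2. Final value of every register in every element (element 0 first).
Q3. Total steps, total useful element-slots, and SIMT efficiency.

step 0: v1 <- ((v1 * 6) + max(v1, v3)) {0,1,2,3,4,5,6,7}
step 1: v3 <- 2                      {0,1,2,3,4,5,6,7}
step 2: eval (v3 < (3 + (tid // 2))) {0,1,2,3,4,5,6,7}
step 3: v3 <- ((-7 + 7) + v3)        {0,1,2,3,4,5,6,7}
step 4: v3 <- (v3 + 1)               {0,1,2,3,4,5,6,7}
step 5: eval (v3 < (3 + (tid // 2))) {0,1,2,3,4,5,6,7}
step 6: v3 <- ((-7 + 7) + v3)        {2,3,4,5,6,7}
step 7: v3 <- (v3 + 1)               {2,3,4,5,6,7}
step 8: eval (v3 < (3 + (tid // 2))) {2,3,4,5,6,7}
step 9: v3 <- ((-7 + 7) + v3)        {4,5,6,7}
step 10: v3 <- (v3 + 1)               {4,5,6,7}
step 11: eval (v3 < (3 + (tid // 2))) {4,5,6,7}
step 12: v3 <- ((-7 + 7) + v3)        {6,7}
step 13: v3 <- (v3 + 1)               {6,7}
step 14: eval (v3 < (3 + (tid // 2))) {6,7}
step 15: v3 <- ((v1 - v1) // 3)       {0,1,2,3,4,5,6,7}
step 16: v3 <- v1                     {0,1,2,3,4,5,6,7}

Answer: 17 steps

v1: 0,8,16,24,32,40,48,56
v3: 0,8,16,24,32,40,48,56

steps = 17; useful = 100; efficiency = 100/136 = 25/34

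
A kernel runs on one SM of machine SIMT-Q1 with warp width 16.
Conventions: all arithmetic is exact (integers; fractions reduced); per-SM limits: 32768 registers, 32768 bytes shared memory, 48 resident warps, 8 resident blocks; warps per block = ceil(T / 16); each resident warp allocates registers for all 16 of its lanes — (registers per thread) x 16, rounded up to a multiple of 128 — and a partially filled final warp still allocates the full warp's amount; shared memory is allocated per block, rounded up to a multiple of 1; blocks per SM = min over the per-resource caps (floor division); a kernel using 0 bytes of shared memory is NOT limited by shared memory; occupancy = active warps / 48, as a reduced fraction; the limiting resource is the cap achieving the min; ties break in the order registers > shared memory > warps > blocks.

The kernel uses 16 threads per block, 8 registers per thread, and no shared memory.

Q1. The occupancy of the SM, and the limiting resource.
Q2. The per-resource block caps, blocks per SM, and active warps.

Answer: occupancy 1/6, limited by blocks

registers: 256 blocks
shared memory: no limit (kernel uses none)
warps: 48 blocks
blocks: 8 blocks

Answer: 8 blocks, 8 active warps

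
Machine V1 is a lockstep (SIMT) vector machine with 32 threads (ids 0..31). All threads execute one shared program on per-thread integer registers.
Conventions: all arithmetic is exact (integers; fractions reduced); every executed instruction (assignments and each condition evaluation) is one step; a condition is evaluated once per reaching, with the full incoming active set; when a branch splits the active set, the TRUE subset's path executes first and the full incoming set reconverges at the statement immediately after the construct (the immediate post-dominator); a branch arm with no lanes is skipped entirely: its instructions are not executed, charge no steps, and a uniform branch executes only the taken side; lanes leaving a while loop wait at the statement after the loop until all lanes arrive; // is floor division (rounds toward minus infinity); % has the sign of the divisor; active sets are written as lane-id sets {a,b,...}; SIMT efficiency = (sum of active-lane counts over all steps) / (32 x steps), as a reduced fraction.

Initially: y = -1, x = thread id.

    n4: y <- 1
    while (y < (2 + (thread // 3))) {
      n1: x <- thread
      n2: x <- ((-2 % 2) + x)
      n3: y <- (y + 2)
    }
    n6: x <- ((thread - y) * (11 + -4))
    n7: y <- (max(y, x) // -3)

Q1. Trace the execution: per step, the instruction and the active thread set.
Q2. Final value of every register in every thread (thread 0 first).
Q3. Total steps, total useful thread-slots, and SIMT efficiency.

step 0: y <- 1                       {0,1,2,3,4,5,6,7,8,9,10,11,12,13,14,15,16,17,18,19,20,21,22,23,24,25,26,27,28,29,30,31}
step 1: eval (y < (2 + (thread // 3))) {0,1,2,3,4,5,6,7,8,9,10,11,12,13,14,15,16,17,18,19,20,21,22,23,24,25,26,27,28,29,30,31}
step 2: x <- thread                  {0,1,2,3,4,5,6,7,8,9,10,11,12,13,14,15,16,17,18,19,20,21,22,23,24,25,26,27,28,29,30,31}
step 3: x <- ((-2 % 2) + x)          {0,1,2,3,4,5,6,7,8,9,10,11,12,13,14,15,16,17,18,19,20,21,22,23,24,25,26,27,28,29,30,31}
step 4: y <- (y + 2)                 {0,1,2,3,4,5,6,7,8,9,10,11,12,13,14,15,16,17,18,19,20,21,22,23,24,25,26,27,28,29,30,31}
step 5: eval (y < (2 + (thread // 3))) {0,1,2,3,4,5,6,7,8,9,10,11,12,13,14,15,16,17,18,19,20,21,22,23,24,25,26,27,28,29,30,31}
step 6: x <- thread                  {6,7,8,9,10,11,12,13,14,15,16,17,18,19,20,21,22,23,24,25,26,27,28,29,30,31}
step 7: x <- ((-2 % 2) + x)          {6,7,8,9,10,11,12,13,14,15,16,17,18,19,20,21,22,23,24,25,26,27,28,29,30,31}
step 8: y <- (y + 2)                 {6,7,8,9,10,11,12,13,14,15,16,17,18,19,20,21,22,23,24,25,26,27,28,29,30,31}
step 9: eval (y < (2 + (thread // 3))) {6,7,8,9,10,11,12,13,14,15,16,17,18,19,20,21,22,23,24,25,26,27,28,29,30,31}
step 10: x <- thread                  {12,13,14,15,16,17,18,19,20,21,22,23,24,25,26,27,28,29,30,31}
step 11: x <- ((-2 % 2) + x)          {12,13,14,15,16,17,18,19,20,21,22,23,24,25,26,27,28,29,30,31}
step 12: y <- (y + 2)                 {12,13,14,15,16,17,18,19,20,21,22,23,24,25,26,27,28,29,30,31}
step 13: eval (y < (2 + (thread // 3))) {12,13,14,15,16,17,18,19,20,21,22,23,24,25,26,27,28,29,30,31}
step 14: x <- thread                  {18,19,20,21,22,23,24,25,26,27,28,29,30,31}
step 15: x <- ((-2 % 2) + x)          {18,19,20,21,22,23,24,25,26,27,28,29,30,31}
step 16: y <- (y + 2)                 {18,19,20,21,22,23,24,25,26,27,28,29,30,31}
step 17: eval (y < (2 + (thread // 3))) {18,19,20,21,22,23,24,25,26,27,28,29,30,31}
step 18: x <- thread                  {24,25,26,27,28,29,30,31}
step 19: x <- ((-2 % 2) + x)          {24,25,26,27,28,29,30,31}
step 20: y <- (y + 2)                 {24,25,26,27,28,29,30,31}
step 21: eval (y < (2 + (thread // 3))) {24,25,26,27,28,29,30,31}
step 22: x <- thread                  {30,31}
step 23: x <- ((-2 % 2) + x)          {30,31}
step 24: y <- (y + 2)                 {30,31}
step 25: eval (y < (2 + (thread // 3))) {30,31}
step 26: x <- ((thread - y) * (11 + -4)) {0,1,2,3,4,5,6,7,8,9,10,11,12,13,14,15,16,17,18,19,20,21,22,23,24,25,26,27,28,29,30,31}
step 27: y <- (max(y, x) // -3)       {0,1,2,3,4,5,6,7,8,9,10,11,12,13,14,15,16,17,18,19,20,21,22,23,24,25,26,27,28,29,30,31}

Answer: 28 steps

y: -1,-1,-1,-1,-3,-5,-3,-5,-7,-10,-12,-14,-12,-14,-17,-19,-21,-24,-21,-24,-26,-28,-31,-33,-31,-33,-35,-38,-40,-42,-40,-42
x: -21,-14,-7,0,7,14,7,14,21,28,35,42,35,42,49,56,63,70,63,70,77,84,91,98,91,98,105,112,119,126,119,126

steps = 28; useful = 536; efficiency = 536/896 = 67/112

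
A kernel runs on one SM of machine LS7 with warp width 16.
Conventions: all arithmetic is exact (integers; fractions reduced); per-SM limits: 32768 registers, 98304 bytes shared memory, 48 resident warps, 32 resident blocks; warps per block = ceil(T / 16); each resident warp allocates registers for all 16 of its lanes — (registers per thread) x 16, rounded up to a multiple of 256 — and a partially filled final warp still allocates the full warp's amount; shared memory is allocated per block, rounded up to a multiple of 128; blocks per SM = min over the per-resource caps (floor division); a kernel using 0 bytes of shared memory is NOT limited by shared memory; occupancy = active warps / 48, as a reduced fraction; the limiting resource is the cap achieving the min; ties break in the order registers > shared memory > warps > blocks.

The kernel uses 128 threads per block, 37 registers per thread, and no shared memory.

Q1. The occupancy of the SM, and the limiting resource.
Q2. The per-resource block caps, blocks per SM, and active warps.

Answer: occupancy 5/6, limited by registers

registers: 5 blocks
shared memory: no limit (kernel uses none)
warps: 6 blocks
blocks: 32 blocks

Answer: 5 blocks, 40 active warps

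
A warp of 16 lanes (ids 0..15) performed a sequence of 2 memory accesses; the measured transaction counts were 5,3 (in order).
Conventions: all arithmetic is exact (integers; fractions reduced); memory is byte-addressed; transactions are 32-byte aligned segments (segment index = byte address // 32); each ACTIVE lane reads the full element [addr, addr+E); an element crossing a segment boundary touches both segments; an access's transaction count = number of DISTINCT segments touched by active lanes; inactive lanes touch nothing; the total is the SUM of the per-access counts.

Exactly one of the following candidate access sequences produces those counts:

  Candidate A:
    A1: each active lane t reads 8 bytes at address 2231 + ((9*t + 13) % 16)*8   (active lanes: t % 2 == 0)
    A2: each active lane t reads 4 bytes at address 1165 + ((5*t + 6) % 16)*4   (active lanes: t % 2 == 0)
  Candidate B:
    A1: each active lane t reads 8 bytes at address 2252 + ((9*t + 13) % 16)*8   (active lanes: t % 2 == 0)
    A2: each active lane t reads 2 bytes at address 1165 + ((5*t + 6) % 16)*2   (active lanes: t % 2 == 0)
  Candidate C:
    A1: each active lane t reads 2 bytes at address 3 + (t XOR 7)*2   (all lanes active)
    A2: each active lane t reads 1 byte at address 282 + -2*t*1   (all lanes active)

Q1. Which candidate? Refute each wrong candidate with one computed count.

B: A2 gives 2 transactions, not 3
C: A1 gives 2 transactions, not 5
A: all counts match (5,3)

Answer: A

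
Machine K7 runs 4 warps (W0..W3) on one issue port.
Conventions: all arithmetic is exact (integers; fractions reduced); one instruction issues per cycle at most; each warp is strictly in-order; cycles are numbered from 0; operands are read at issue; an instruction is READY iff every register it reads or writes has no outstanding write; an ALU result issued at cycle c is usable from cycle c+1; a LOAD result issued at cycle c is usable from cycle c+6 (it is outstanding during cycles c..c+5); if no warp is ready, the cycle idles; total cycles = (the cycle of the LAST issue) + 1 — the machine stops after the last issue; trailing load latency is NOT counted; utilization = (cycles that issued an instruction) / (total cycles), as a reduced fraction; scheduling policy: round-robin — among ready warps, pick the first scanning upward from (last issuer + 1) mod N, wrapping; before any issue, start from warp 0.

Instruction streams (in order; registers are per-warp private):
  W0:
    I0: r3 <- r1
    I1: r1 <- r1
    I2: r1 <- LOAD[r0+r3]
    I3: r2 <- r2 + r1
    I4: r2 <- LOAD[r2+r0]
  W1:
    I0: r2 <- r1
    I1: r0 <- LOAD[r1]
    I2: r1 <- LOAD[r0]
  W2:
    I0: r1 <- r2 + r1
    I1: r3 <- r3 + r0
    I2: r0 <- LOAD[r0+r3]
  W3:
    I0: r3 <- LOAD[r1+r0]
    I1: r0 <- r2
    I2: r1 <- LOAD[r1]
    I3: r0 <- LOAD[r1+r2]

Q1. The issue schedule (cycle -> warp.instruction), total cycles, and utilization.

cycle 0: W0.I0
cycle 1: W1.I0
cycle 2: W2.I0
cycle 3: W3.I0
cycle 4: W0.I1
cycle 5: W1.I1
cycle 6: W2.I1
cycle 7: W3.I1
cycle 8: W0.I2
cycle 9: W2.I2
cycle 10: W3.I2
cycle 11: W1.I2
cycle 12: idle
cycle 13: idle
cycle 14: W0.I3
cycle 15: W0.I4
cycle 16: W3.I3

Answer: 17 cycles, utilization 15/17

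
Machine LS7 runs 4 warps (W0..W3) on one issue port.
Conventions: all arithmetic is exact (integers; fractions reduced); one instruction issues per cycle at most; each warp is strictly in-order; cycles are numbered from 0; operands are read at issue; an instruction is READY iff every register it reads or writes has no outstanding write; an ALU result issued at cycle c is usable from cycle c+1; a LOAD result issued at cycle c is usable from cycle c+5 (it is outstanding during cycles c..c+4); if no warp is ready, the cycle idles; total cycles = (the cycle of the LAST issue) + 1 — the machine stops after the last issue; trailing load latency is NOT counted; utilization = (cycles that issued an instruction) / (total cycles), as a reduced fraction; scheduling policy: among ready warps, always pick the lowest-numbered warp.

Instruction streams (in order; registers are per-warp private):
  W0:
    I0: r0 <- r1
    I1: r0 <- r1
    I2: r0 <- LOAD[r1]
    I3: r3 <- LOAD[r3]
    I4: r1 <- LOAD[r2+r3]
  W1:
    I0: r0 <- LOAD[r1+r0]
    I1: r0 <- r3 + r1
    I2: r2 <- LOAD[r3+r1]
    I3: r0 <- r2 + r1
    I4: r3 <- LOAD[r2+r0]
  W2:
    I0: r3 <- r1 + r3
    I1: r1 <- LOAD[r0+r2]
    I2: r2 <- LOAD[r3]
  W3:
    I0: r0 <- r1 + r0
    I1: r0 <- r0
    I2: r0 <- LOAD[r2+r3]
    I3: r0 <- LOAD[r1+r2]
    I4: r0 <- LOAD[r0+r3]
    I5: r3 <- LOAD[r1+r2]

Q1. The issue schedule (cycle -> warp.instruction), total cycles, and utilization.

cycle 0: W0.I0
cycle 1: W0.I1
cycle 2: W0.I2
cycle 3: W0.I3
cycle 4: W1.I0
cycle 5: W2.I0
cycle 6: W2.I1
cycle 7: W2.I2
cycle 8: W0.I4
cycle 9: W1.I1
cycle 10: W1.I2
cycle 11: W3.I0
cycle 12: W3.I1
cycle 13: W3.I2
cycle 14: idle
cycle 15: W1.I3
cycle 16: W1.I4
cycle 17: idle
cycle 18: W3.I3
cycle 19: idle
cycle 20: idle
cycle 21: idle
cycle 22: idle
cycle 23: W3.I4
cycle 24: W3.I5

Answer: 25 cycles, utilization 19/25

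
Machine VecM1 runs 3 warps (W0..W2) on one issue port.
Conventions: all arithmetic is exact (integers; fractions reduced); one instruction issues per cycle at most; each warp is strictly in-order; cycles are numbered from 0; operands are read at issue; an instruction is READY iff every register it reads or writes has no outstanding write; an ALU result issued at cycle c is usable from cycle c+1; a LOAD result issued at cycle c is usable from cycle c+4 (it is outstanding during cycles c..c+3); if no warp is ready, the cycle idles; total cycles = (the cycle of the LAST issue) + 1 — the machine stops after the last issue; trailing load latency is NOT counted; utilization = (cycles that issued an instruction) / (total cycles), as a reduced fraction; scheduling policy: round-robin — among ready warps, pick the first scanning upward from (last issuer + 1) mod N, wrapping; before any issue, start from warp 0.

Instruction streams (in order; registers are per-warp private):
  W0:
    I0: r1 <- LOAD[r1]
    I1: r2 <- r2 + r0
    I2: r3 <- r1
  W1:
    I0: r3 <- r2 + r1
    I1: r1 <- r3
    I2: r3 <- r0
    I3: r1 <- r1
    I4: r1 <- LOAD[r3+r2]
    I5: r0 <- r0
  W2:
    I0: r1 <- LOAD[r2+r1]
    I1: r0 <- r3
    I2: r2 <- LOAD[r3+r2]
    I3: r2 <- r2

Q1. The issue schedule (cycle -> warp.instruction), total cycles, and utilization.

cycle 0: W0.I0
cycle 1: W1.I0
cycle 2: W2.I0
cycle 3: W0.I1
cycle 4: W1.I1
cycle 5: W2.I1
cycle 6: W0.I2
cycle 7: W1.I2
cycle 8: W2.I2
cycle 9: W1.I3
cycle 10: W1.I4
cycle 11: W1.I5
cycle 12: W2.I3

Answer: 13 cycles, utilization 1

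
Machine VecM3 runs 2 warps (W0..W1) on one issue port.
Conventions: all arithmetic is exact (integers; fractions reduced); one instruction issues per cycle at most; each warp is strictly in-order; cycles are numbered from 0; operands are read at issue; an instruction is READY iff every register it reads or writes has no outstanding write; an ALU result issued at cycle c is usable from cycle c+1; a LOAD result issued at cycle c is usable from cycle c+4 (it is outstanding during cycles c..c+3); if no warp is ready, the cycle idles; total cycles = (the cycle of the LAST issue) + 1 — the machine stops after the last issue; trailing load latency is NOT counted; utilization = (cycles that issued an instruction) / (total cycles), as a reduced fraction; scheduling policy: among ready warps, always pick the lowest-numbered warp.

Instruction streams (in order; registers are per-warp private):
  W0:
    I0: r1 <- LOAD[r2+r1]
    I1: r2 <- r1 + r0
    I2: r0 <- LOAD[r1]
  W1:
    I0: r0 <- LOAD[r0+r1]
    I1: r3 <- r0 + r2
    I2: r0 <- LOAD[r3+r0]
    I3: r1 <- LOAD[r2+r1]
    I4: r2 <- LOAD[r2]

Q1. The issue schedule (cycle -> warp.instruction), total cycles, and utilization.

cycle 0: W0.I0
cycle 1: W1.I0
cycle 2: idle
cycle 3: idle
cycle 4: W0.I1
cycle 5: W0.I2
cycle 6: W1.I1
cycle 7: W1.I2
cycle 8: W1.I3
cycle 9: W1.I4

Answer: 10 cycles, utilization 4/5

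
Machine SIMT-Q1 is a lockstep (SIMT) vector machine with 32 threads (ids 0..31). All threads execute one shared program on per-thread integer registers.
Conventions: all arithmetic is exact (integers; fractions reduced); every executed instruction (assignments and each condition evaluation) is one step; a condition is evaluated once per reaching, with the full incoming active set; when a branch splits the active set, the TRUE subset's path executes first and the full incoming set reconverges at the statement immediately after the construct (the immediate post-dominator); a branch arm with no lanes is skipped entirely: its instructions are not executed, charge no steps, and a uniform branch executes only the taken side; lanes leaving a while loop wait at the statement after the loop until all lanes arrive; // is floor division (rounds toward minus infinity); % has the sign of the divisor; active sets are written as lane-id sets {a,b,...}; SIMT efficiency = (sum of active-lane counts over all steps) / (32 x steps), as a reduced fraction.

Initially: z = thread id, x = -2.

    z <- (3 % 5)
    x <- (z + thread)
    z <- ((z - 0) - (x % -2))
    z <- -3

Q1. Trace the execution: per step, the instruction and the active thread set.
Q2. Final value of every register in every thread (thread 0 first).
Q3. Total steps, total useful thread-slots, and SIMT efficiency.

step 0: z <- (3 % 5)                 {0,1,2,3,4,5,6,7,8,9,10,11,12,13,14,15,16,17,18,19,20,21,22,23,24,25,26,27,28,29,30,31}
step 1: x <- (z + thread)            {0,1,2,3,4,5,6,7,8,9,10,11,12,13,14,15,16,17,18,19,20,21,22,23,24,25,26,27,28,29,30,31}
step 2: z <- ((z - 0) - (x % -2))    {0,1,2,3,4,5,6,7,8,9,10,11,12,13,14,15,16,17,18,19,20,21,22,23,24,25,26,27,28,29,30,31}
step 3: z <- -3                      {0,1,2,3,4,5,6,7,8,9,10,11,12,13,14,15,16,17,18,19,20,21,22,23,24,25,26,27,28,29,30,31}

Answer: 4 steps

z: -3,-3,-3,-3,-3,-3,-3,-3,-3,-3,-3,-3,-3,-3,-3,-3,-3,-3,-3,-3,-3,-3,-3,-3,-3,-3,-3,-3,-3,-3,-3,-3
x: 3,4,5,6,7,8,9,10,11,12,13,14,15,16,17,18,19,20,21,22,23,24,25,26,27,28,29,30,31,32,33,34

steps = 4; useful = 128; efficiency = 128/128 = 1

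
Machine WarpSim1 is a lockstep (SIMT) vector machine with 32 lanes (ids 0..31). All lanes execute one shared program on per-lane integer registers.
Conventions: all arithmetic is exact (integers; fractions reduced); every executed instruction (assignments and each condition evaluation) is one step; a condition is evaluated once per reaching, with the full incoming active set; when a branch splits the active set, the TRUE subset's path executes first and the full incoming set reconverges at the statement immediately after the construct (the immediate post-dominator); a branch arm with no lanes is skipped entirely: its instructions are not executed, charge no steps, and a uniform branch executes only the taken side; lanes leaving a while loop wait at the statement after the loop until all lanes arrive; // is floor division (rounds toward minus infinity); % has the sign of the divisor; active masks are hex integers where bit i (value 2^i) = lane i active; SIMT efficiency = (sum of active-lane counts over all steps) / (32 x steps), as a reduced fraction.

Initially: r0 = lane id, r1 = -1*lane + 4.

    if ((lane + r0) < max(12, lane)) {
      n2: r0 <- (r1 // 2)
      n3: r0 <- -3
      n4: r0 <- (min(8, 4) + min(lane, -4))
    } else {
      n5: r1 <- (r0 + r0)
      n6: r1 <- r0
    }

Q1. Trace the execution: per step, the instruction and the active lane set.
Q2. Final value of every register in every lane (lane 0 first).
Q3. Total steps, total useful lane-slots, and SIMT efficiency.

step 0: eval ((lane + r0) < max(12, lane)) 0xffffffff
step 1: r0 <- (r1 // 2)              0x0000003f
step 2: r0 <- -3                     0x0000003f
step 3: r0 <- (min(8, 4) + min(lane, -4)) 0x0000003f
step 4: r1 <- (r0 + r0)              0xffffffc0
step 5: r1 <- r0                     0xffffffc0

Answer: 6 steps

r0: 0,0,0,0,0,0,6,7,8,9,10,11,12,13,14,15,16,17,18,19,20,21,22,23,24,25,26,27,28,29,30,31
r1: 4,3,2,1,0,-1,6,7,8,9,10,11,12,13,14,15,16,17,18,19,20,21,22,23,24,25,26,27,28,29,30,31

steps = 6; useful = 102; efficiency = 102/192 = 17/32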